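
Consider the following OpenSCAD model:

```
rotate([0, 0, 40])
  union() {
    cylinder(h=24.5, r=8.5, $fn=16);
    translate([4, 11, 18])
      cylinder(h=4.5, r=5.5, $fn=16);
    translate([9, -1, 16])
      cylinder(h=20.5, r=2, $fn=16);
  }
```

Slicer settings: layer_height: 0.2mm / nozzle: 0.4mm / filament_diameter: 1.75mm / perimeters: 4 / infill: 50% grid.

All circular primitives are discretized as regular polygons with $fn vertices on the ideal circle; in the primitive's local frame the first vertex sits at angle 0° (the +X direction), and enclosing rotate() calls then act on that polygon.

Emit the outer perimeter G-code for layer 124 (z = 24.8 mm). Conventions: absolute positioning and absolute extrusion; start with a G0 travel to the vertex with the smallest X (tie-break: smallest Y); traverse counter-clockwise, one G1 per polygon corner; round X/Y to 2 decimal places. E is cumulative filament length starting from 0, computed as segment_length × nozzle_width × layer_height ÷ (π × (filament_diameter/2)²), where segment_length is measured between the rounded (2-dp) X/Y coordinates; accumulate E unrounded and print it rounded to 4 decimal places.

At z = 24.8 mm: the cylinder does not reach this height (z outside [0, 24.5]); the cylinder at (4, 11) is not intersected at this z (z outside [18, 22.5]); the r=2 cylinder at (9, -1) gives a regular 16-gon of circumradius 2 (constant along its height); Combining (union): only the r=2 cylinder at (9, -1) is present, so the union is just that shape — 1 connected region; (whole slice rotated 40° about Z — lengths, areas and connectivity unchanged). The outline is a single polygon with 16 vertices. Extrusion per mm of travel: 0.4 × 0.2 / (π × 0.875²) = 0.033260. Accumulating E over each segment gives final E = 0.4151.

G0 X5.54 Y5.19 Z24.80
G1 X5.63 Y4.42 E0.0258
G1 X6.01 Y3.73 E0.0520
G1 X6.61 Y3.25 E0.0775
G1 X7.36 Y3.03 E0.1035
G1 X8.14 Y3.11 E0.1296
G1 X8.82 Y3.49 E0.1555
G1 X9.31 Y4.10 E0.1815
G1 X9.53 Y4.84 E0.2072
G1 X9.44 Y5.62 E0.2333
G1 X9.07 Y6.30 E0.2591
G1 X8.46 Y6.79 E0.2851
G1 X7.71 Y7.01 E0.3111
G1 X6.94 Y6.93 E0.3369
G1 X6.25 Y6.55 E0.3631
G1 X5.76 Y5.94 E0.3891
G1 X5.54 Y5.19 E0.4151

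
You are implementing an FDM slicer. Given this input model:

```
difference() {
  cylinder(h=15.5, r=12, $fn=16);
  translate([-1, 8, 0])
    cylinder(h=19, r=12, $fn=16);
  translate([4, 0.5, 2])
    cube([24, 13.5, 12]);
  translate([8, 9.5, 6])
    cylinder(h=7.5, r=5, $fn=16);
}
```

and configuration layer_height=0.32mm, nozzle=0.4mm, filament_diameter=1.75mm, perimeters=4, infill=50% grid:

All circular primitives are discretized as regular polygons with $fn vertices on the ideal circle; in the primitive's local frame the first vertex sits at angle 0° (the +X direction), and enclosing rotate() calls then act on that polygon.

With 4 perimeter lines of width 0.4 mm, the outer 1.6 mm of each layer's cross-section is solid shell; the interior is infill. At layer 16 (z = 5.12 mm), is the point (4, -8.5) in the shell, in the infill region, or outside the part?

At z = 5.12 mm: the r=12 cylinder contributes a regular 16-gon of circumradius 12; the cylinder at (-1, 8): section is a regular 16-gon, circumradius r=12; the 24×13.5 cube at (4, 0.5) contributes its full rectangle; the cylinder at (8, 9.5) does not reach this height (z outside [6, 13.5]); Subtracting the remaining from the first: starting from the r=12 cylinder, the r=12 cylinder at (-1, 8) partially overlaps it — only the 253.50 mm² overlap (of its 440.85 mm²) is removed, clipping the outline; the 24×13.5 cube at (4, 0.5) partially overlaps it — only the 8.78 mm² overlap (of its 324.00 mm²) is removed, clipping the outline — 1 connected region. Overall, the cross-section is a single solid region. The nearest boundary edge runs (8.49, -8.49)→(4.59, -11.09); distance from the point to it = 2.48 mm. The point is inside the cross-section and 2.48 mm from the nearest boundary — more than the 1.6 mm shell width (4 × 0.4), so it's in the infill interior.

infill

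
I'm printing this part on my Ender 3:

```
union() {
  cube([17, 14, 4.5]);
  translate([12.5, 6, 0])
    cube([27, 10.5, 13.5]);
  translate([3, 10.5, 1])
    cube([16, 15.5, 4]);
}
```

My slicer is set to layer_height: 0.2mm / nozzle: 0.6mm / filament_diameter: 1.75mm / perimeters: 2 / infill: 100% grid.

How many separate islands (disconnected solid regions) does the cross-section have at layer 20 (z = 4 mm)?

1

At z = 4 mm: the cube is present — its section is the full 17×14 rectangle; the 27×10.5 cube at (12.5, 6) contributes its full rectangle; the cube at (3, 10.5) is present — its section is the full 16×15.5 rectangle; Merging all regions: the regions partially overlap (shared area 108.25 mm²), so overlapping operands fuse into one piece — 1 connected region. Overall, the cross-section is a single solid region. Island count = 1.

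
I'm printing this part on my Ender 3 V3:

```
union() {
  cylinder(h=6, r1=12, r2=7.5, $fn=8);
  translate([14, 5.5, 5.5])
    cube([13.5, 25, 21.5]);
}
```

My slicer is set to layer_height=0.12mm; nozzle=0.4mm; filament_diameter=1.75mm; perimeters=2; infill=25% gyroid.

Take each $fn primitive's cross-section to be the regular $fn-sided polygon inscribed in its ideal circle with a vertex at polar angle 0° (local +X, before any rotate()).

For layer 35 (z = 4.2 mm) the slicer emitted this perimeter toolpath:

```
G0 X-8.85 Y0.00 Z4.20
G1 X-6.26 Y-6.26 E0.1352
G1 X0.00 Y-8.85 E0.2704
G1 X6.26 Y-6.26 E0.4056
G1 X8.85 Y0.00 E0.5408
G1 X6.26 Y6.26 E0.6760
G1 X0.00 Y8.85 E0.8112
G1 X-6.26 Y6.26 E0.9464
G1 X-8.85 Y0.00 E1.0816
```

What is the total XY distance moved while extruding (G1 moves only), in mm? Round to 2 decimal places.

Sum the Euclidean lengths of each G1 segment: total = 54.20 mm.

54.20 mm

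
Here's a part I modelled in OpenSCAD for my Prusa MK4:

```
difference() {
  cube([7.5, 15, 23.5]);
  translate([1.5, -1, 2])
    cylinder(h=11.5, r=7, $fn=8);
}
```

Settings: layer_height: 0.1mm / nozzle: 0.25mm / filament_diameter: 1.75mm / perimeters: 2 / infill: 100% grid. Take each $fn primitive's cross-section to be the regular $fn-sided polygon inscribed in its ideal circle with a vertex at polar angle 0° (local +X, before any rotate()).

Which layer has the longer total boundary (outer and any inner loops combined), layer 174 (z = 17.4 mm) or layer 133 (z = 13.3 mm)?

Layer 174 (z = 17.4): the cube is present — its section is the full 7.5×15 rectangle (perimeter 45.00 mm); the cylinder at (1.5, -1) is absent (z outside [2, 13.5]); Taking the first minus the rest: none of the subtracted shapes is present at this height, so the 7.5×15 cube is unchanged — boundary = 45.00 mm. So its perimeter = 45.00 mm. Layer 133 (z = 13.3): the cube (footprint 7.5×15) is included at this height (perimeter 45.00 mm); the r=7 cylinder at (1.5, -1) contributes a regular 8-gon of circumradius 7 (perimeter = 2·8·7.000·sin(180°/8) = 42.86 mm); After the difference (first − rest): starting from the 7.5×15 cube, the r=7 cylinder at (1.5, -1) partially overlaps it — only the 35.98 mm² overlap (of its 138.59 mm²) is removed, clipping the outline — boundary = 40.43 mm. So its perimeter = 40.43 mm. Layer 174 is larger (45.00 vs 40.43 mm).

layer 174 (z = 17.4 mm)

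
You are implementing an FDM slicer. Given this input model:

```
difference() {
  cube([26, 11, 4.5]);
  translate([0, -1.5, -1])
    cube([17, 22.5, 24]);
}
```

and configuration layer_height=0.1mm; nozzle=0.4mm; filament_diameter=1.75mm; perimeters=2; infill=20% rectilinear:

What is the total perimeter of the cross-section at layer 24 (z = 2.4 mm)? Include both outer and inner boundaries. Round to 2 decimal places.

At z = 2.4 mm: the cube (footprint 26×11) is included at this height (perimeter 74.00 mm); the cube at (0, -1.5) is present — its section is the full 17×22.5 rectangle (perimeter 79.00 mm); After the difference (first − rest): starting from the 26×11 cube, the 17×22.5 cube at (0, -1.5) partially overlaps it — only the 187.00 mm² overlap (of its 382.50 mm²) is removed, clipping the outline — boundary = 40.00 mm. Overall, the cross-section is a single solid region. Total boundary length (outer) = 40.00 mm.

40.00 mm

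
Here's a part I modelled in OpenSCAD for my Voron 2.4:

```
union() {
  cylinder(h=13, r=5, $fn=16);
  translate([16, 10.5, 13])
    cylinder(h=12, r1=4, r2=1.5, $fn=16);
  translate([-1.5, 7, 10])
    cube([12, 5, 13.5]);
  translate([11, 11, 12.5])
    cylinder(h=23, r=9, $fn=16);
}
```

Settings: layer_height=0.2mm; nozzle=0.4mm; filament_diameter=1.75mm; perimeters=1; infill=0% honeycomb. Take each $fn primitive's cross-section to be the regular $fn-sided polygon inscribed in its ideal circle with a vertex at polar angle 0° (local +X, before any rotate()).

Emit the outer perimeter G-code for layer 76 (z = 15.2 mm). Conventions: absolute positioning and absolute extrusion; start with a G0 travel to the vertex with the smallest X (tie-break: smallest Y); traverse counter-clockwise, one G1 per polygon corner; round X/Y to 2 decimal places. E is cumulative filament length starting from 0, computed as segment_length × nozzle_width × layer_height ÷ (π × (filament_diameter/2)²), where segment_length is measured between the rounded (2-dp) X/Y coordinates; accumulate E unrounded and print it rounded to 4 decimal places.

At z = 15.2 mm: the cylinder is absent (z outside [0, 13]); the cone at (16, 10.5): at t=0.183 of its height the radius interpolates to r₁+(r₂−r₁)t = 3.542, giving a regular 16-gon of that circumradius; the cube at (-1.5, 7) is present — its section is the full 12×5 rectangle; the cylinder at (11, 11): section is a regular 16-gon, circumradius r=9; Combining (union): the regions partially overlap (shared area 79.14 mm²), so overlapping operands fuse into one piece — 1 connected region. The outline is a single polygon with 18 vertices. Extrusion per mm of travel: 0.4 × 0.2 / (π × 0.875²) = 0.033260. Accumulating E over each segment gives final E = 2.1359.

G0 X-1.50 Y7.00 Z15.20
G1 X3.06 Y7.00 E0.1517
G1 X4.64 Y4.64 E0.2461
G1 X7.56 Y2.69 E0.3629
G1 X11.00 Y2.00 E0.4796
G1 X14.44 Y2.69 E0.5963
G1 X17.36 Y4.64 E0.7131
G1 X19.31 Y7.56 E0.8299
G1 X20.00 Y11.00 E0.9466
G1 X19.31 Y14.44 E1.0633
G1 X17.36 Y17.36 E1.1800
G1 X14.44 Y19.31 E1.2968
G1 X11.00 Y20.00 E1.4135
G1 X7.56 Y19.31 E1.5302
G1 X4.64 Y17.36 E1.6470
G1 X2.69 Y14.44 E1.7638
G1 X2.20 Y12.00 E1.8466
G1 X-1.50 Y12.00 E1.9696
G1 X-1.50 Y7.00 E2.1359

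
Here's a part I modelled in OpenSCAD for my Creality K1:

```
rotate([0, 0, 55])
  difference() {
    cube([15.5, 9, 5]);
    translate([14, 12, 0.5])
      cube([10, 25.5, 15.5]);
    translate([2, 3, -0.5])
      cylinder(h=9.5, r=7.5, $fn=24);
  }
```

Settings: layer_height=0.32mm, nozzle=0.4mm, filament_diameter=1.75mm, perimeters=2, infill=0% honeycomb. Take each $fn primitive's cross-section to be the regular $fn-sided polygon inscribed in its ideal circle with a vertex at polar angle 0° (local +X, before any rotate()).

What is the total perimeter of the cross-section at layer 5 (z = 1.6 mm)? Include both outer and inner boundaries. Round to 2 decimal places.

At z = 1.6 mm: the 15.5×9 cube contributes its full rectangle (perimeter 49.00 mm); the cube at (14, 12) is present — its section is the full 10×25.5 rectangle (perimeter 71.00 mm); the cylinder at (2, 3): section is a regular 24-gon, circumradius r=7.5 (perimeter = 2·24·7.500·sin(180°/24) = 46.99 mm); Taking the first minus the rest: starting from the 15.5×9 cube, the 10×25.5 cube at (14, 12) misses the remaining region (no effect); the r=7.5 cylinder at (2, 3) partially overlaps it — only the 79.03 mm² overlap (of its 174.70 mm²) is removed, clipping the outline — boundary = 34.92 mm; (whole slice rotated 55° about Z — lengths, areas and connectivity unchanged). Overall, the cross-section is a single solid region. Total boundary length (outer) = 34.92 mm.

34.92 mm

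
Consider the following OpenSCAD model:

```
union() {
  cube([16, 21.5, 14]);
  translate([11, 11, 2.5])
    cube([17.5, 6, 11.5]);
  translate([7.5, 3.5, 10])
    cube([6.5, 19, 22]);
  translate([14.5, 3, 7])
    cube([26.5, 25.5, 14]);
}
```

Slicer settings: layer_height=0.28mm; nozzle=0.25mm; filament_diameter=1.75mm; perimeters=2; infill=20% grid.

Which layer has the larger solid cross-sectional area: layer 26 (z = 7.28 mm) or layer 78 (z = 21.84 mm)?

Layer 26 (z = 7.28): the cube (footprint 16×21.5) is included at this height (area 344.00 mm²); the cube at (11, 11) is present — its section is the full 17.5×6 rectangle (area 105.00 mm²); the cube at (7.5, 3.5) is absent (z outside [10, 32]); the 26.5×25.5 cube at (14.5, 3) contributes its full rectangle (area 675.75 mm²); Taking the union: the regions partially overlap — summed areas 1124.75 mm² minus the doubly-counted overlap 132.75 mm² gives 992.00 mm² — area = 992.00 mm². So its area = 992.00 mm². Layer 78 (z = 21.84): the cube does not reach this height (z outside [0, 14]); the cube at (11, 11) is not intersected at this z (z outside [2.5, 14]); the cube at (7.5, 3.5) is present — its section is the full 6.5×19 rectangle (area 123.50 mm²); the cube at (14.5, 3) does not reach this height (z outside [7, 21]); Merging all regions: only the 6.5×19 cube at (7.5, 3.5) is present, so the union is just that shape — area = 123.50 mm². So its area = 123.50 mm². Layer 26 is larger (992.00 vs 123.50 mm²).

layer 26 (z = 7.28 mm)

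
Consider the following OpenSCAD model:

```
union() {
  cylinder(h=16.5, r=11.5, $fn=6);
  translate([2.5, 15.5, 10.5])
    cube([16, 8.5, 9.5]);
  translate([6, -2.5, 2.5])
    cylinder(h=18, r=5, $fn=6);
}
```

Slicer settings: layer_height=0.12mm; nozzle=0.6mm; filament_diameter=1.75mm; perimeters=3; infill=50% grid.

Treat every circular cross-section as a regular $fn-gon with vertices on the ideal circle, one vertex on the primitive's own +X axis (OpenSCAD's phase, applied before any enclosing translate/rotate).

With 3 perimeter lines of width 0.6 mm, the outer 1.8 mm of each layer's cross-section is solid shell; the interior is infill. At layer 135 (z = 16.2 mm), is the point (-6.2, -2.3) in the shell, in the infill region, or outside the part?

infill

At z = 16.2 mm: the r=11.5 cylinder gives a regular 6-gon of circumradius 11.5 (constant along its height); the 16×8.5 cube at (2.5, 15.5) contributes its full rectangle; the r=5 cylinder at (6, -2.5) gives a regular 6-gon of circumradius 5 (constant along its height); Combining (union): the regions partially overlap (shared area 60.48 mm²), so overlapping operands fuse into one piece — 2 connected regions. Overall, the cross-section has 2 separate islands. The nearest boundary edge runs (-5.75, -9.96)→(-11.50, 0.00); distance from the point to it = 3.44 mm. (Shell/infill is judged within the island containing the point — the largest one.) The point is inside the cross-section and 3.44 mm from the nearest boundary — more than the 1.8 mm shell width (3 × 0.6), so it's in the infill interior.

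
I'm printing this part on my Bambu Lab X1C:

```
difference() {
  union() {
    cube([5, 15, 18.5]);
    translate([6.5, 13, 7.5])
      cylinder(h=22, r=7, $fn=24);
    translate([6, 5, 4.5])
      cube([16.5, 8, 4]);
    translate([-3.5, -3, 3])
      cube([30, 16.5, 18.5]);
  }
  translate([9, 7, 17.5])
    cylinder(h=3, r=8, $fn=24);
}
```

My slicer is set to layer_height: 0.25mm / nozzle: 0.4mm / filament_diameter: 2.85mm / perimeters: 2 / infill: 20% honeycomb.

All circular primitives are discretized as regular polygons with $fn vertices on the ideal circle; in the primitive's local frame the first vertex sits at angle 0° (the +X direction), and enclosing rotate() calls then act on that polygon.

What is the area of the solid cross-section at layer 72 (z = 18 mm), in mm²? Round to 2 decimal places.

At z = 18 mm: the 5×15 cube contributes its full rectangle (area 75.00 mm²); the r=7 cylinder at (6.5, 13) gives a regular 24-gon of circumradius 7 (constant along its height) (area = (24/2)·7.000²·sin(360°/24) = 152.19 mm²); the cube at (6, 5) is absent (z outside [4.5, 8.5]); the cube at (-3.5, -3) (footprint 30×16.5) is included at this height (area 495.00 mm²); Taking the union: the regions partially overlap — summed areas 722.19 mm² minus the doubly-counted overlap 158.06 mm² gives 564.13 mm² — area = 564.13 mm²; the cylinder at (9, 7): section is a regular 24-gon, circumradius r=8 (area = (24/2)·8.000²·sin(360°/24) = 198.77 mm²); After the difference (first − rest): starting from the result so far (564.13 mm²), the r=8 cylinder at (9, 7) partially overlaps it — only the 198.77 mm² overlap (of its 198.77 mm²) is removed, clipping the outline — area = 365.36 mm². Overall, the cross-section is a single solid region. Net area = 365.36 mm².

365.36 mm²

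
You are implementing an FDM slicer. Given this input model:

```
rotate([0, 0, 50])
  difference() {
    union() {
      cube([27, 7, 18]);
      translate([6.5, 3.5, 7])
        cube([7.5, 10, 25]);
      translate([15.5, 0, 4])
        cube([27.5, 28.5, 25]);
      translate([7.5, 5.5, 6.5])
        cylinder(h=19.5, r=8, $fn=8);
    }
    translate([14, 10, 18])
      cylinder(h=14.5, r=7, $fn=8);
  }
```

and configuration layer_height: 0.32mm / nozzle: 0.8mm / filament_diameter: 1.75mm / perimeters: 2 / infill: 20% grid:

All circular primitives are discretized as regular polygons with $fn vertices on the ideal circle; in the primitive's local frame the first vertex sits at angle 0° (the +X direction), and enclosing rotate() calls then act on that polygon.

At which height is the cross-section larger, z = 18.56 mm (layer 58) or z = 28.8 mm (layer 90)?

Layer 58 (z = 18.56): the cube is not intersected at this z (z outside [0, 18]); the cube at (6.5, 3.5) is present — its section is the full 7.5×10 rectangle (area 75.00 mm²); the cube at (15.5, 0) is present — its section is the full 27.5×28.5 rectangle (area 783.75 mm²); the cylinder at (7.5, 5.5): section is a regular 8-gon, circumradius r=8 (area = (8/2)·8.000²·sin(360°/8) = 181.02 mm²); Taking the union: the regions partially overlap — summed areas 1039.77 mm² minus the doubly-counted overlap 65.33 mm² gives 974.44 mm² — area = 974.44 mm²; the cylinder at (14, 10): section is a regular 8-gon, circumradius r=7 (area = (8/2)·7.000²·sin(360°/8) = 138.59 mm²); Taking the first minus the rest: starting from the result so far (974.44 mm²), the r=7 cylinder at (14, 10) partially overlaps it — only the 110.96 mm² overlap (of its 138.59 mm²) is removed, clipping the outline — area = 863.48 mm²; (rotated 50° about Z; rotation is an isometry so areas/perimeters/island counts are preserved). So its area = 863.48 mm². Layer 90 (z = 28.8): the cube is not intersected at this z (z outside [0, 18]); the cube at (6.5, 3.5) is present — its section is the full 7.5×10 rectangle (area 75.00 mm²); the 27.5×28.5 cube at (15.5, 0) contributes its full rectangle (area 783.75 mm²); the cylinder at (7.5, 5.5) does not reach this height (z outside [6.5, 26]); Taking the union: the 2 present regions are separate (no shared area or edge), so areas and boundary lengths simply add and each stays a separate island — area = 858.75 mm²; the r=7 cylinder at (14, 10) gives a regular 8-gon of circumradius 7 (constant along its height) (area = (8/2)·7.000²·sin(360°/8) = 138.59 mm²); Taking the first minus the rest: starting from that combined region (858.75 mm²), the r=7 cylinder at (14, 10) partially overlaps it — only the 105.54 mm² overlap (of its 138.59 mm²) is removed, clipping the outline — area = 753.21 mm²; (rotated 50° about Z; rotation is an isometry so areas/perimeters/island counts are preserved). So its area = 753.21 mm². Layer 58 is larger (863.48 vs 753.21 mm²).

layer 58 (z = 18.56 mm)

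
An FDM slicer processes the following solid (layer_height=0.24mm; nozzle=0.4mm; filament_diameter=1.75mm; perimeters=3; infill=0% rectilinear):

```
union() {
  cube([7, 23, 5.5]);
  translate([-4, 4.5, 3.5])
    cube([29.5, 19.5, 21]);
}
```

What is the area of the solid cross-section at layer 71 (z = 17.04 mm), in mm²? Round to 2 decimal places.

At z = 17.04 mm: the cube is absent (z outside [0, 5.5]); the cube at (-4, 4.5) (footprint 29.5×19.5) is included at this height (area 575.25 mm²); Taking the union: only the 29.5×19.5 cube at (-4, 4.5) is present, so the union is just that shape — area = 575.25 mm². Overall, the cross-section is a single solid region. Net area = 575.25 mm².

575.25 mm²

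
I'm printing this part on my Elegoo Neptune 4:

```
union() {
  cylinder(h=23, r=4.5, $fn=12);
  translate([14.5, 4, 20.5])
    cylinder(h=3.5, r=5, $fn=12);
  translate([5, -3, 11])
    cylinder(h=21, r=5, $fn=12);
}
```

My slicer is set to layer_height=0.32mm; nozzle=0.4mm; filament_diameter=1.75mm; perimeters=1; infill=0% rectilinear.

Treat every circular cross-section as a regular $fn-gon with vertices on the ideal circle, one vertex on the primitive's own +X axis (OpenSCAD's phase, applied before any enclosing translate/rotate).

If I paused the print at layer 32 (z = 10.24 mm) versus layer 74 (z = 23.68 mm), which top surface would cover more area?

layer 74 (z = 23.68 mm)

Layer 32 (z = 10.24): the cylinder: section is a regular 12-gon, circumradius r=4.5 (area = (12/2)·4.500²·sin(360°/12) = 60.75 mm²); the cylinder at (14.5, 4) is absent (z outside [20.5, 24]); the cylinder at (5, -3) is absent (z outside [11, 32]); Merging all regions: only the r=4.5 cylinder is present, so the union is just that shape — area = 60.75 mm². So its area = 60.75 mm². Layer 74 (z = 23.68): the cylinder is not intersected at this z (z outside [0, 23]); the r=5 cylinder at (14.5, 4) gives a regular 12-gon of circumradius 5 (constant along its height) (area = (12/2)·5.000²·sin(360°/12) = 75.00 mm²); the cylinder at (5, -3): section is a regular 12-gon, circumradius r=5 (area = (12/2)·5.000²·sin(360°/12) = 75.00 mm²); Combining (union): the 2 present regions are separate (no shared area or edge), so areas and boundary lengths simply add and each stays a separate island — area = 150.00 mm². So its area = 150.00 mm². Layer 74 is larger (150.00 vs 60.75 mm²).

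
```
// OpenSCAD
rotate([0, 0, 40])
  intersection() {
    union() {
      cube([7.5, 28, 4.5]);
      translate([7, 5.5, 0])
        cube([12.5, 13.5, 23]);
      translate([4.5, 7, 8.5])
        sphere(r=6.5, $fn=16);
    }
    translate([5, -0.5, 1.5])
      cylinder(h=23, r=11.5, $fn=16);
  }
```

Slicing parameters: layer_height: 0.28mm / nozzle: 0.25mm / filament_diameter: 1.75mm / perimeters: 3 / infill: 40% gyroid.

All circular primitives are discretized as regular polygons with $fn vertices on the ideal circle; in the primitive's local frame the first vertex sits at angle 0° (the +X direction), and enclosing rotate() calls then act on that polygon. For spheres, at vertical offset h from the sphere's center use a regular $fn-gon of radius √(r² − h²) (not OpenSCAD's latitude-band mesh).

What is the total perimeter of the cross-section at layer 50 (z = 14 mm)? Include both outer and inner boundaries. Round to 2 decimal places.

At z = 14 mm: the cube does not reach this height (z outside [0, 4.5]); the cube at (7, 5.5) is present — its section is the full 12.5×13.5 rectangle (perimeter 52.00 mm); the sphere at (4.5, 7): section is a regular 16-gon, circumradius = √(r²−h²) = √(6.5²−5.5²) = 3.464 (perimeter = 2·16·3.464·sin(180°/16) = 21.63 mm); Taking the union: the regions partially overlap (shared area 2.69 mm²), so the edge portions inside another operand are dropped and the merged outline is re-measured after clipping — boundary = 64.99 mm; the cylinder at (5, -0.5): section is a regular 16-gon, circumradius r=11.5 (perimeter = 2·16·11.500·sin(180°/16) = 71.79 mm); Keeping only the common overlap: the r=11.5 cylinder at (5, -0.5) partially overlaps that combined region; clipping to the common part keeps 59.85 mm² — boundary = 35.15 mm; (rotated 40° about Z; rotation is an isometry so areas/perimeters/island counts are preserved). Overall, the cross-section is a single solid region. Total boundary length (outer) = 35.15 mm.

35.15 mm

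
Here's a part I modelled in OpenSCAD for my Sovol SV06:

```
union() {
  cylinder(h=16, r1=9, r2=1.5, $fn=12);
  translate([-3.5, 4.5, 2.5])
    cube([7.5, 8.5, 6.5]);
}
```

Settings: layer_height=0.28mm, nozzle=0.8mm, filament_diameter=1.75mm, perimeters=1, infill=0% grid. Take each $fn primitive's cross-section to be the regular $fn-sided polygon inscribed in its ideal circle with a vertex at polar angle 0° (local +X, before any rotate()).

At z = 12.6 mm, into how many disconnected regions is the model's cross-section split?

At z = 12.6 mm: the cone (r1=9→r2=1.5) has section circumradius 3.094 here — a regular 12-gon; the cube at (-3.5, 4.5) is not intersected at this z (z outside [2.5, 9]); Merging all regions: only the cone is present, so the union is just that shape — 1 connected region. The result has 1 disconnected region.

1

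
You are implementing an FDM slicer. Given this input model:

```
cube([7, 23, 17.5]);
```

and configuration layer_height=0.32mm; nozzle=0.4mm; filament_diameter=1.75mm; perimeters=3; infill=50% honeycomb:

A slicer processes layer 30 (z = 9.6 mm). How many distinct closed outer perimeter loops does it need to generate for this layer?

At z = 9.6 mm: the 7×23 cube contributes its full rectangle. The result has 1 disconnected region.

1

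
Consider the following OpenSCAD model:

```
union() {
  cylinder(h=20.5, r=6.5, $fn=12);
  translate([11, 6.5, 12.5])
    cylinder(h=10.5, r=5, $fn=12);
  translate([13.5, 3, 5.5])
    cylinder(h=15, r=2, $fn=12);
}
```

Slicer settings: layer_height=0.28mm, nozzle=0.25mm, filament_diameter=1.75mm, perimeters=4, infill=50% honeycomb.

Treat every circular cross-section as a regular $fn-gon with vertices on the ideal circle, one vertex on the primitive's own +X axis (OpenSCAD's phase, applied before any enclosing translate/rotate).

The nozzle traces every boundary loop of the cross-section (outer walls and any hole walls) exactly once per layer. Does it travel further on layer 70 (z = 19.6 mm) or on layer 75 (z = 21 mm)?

Layer 70 (z = 19.6): the r=6.5 cylinder gives a regular 12-gon of circumradius 6.5 (constant along its height) (perimeter = 2·12·6.500·sin(180°/12) = 40.38 mm); the cylinder at (11, 6.5): section is a regular 12-gon, circumradius r=5 (perimeter = 2·12·5.000·sin(180°/12) = 31.06 mm); the cylinder at (13.5, 3): section is a regular 12-gon, circumradius r=2 (perimeter = 2·12·2.000·sin(180°/12) = 12.42 mm); Merging all regions: the regions partially overlap (shared area 7.74 mm²), so the edge portions inside another operand are dropped and the merged outline is re-measured after clipping — boundary = 73.21 mm. So its perimeter = 73.21 mm. Layer 75 (z = 21): the cylinder is absent (z outside [0, 20.5]); the r=5 cylinder at (11, 6.5) gives a regular 12-gon of circumradius 5 (constant along its height) (perimeter = 2·12·5.000·sin(180°/12) = 31.06 mm); the cylinder at (13.5, 3) is not intersected at this z (z outside [5.5, 20.5]); Taking the union: only the r=5 cylinder at (11, 6.5) is present, so the union is just that shape — boundary = 31.06 mm. So its perimeter = 31.06 mm. Layer 70 is larger (73.21 vs 31.06 mm).

layer 70 (z = 19.6 mm)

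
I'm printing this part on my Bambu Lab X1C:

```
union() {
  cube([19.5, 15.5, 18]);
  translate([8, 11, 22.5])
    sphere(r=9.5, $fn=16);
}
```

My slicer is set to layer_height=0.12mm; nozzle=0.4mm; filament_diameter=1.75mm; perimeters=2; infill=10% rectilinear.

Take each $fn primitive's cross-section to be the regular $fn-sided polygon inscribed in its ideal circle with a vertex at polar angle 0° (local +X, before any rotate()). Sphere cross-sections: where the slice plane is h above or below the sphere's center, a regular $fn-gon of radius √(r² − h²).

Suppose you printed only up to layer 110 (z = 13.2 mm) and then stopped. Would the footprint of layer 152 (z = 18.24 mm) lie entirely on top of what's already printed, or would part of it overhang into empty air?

Compare the two slices. At z = 13.2: the 19.5×15.5 cube contributes its full rectangle (area 302.25 mm²); the r=9.5 sphere at (8, 11) contributes a regular 16-gon of circumradius √(9.5²−9.3²) = 1.939 (area = (16/2)·1.939²·sin(360°/16) = 11.51 mm²); Taking the union: the r=9.5 sphere at (8, 11) lies entirely inside the 19.5×15.5 cube, so the union is just the 19.5×15.5 cube — area = 302.25 mm². At z = 18.24: the cube is absent (z outside [0, 18]); the sphere at (8, 11): section is a regular 16-gon, circumradius = √(r²−h²) = √(9.5²−4.26²) = 8.491 (area = (16/2)·8.491²·sin(360°/16) = 220.74 mm²); Combining (union): only the r=9.5 sphere at (8, 11) is present, so the union is just that shape — area = 220.74 mm². Checking containment: at z = 18.24 the cross-section extends beyond the z = 13.2 cross-section by about 39.92 mm².

part overhangs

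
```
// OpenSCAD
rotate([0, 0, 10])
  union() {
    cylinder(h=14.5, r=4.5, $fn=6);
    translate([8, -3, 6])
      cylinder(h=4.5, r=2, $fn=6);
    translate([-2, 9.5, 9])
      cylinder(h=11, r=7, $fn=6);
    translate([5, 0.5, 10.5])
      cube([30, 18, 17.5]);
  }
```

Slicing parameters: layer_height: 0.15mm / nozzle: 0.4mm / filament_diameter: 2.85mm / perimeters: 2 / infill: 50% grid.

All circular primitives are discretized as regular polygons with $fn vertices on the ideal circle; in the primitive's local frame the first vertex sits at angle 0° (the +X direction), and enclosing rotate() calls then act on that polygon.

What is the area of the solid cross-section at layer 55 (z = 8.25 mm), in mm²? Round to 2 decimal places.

At z = 8.25 mm: the r=4.5 cylinder gives a regular 6-gon of circumradius 4.5 (constant along its height) (area = (6/2)·4.500²·sin(360°/6) = 52.61 mm²); the r=2 cylinder at (8, -3) gives a regular 6-gon of circumradius 2 (constant along its height) (area = (6/2)·2.000²·sin(360°/6) = 10.39 mm²); the cylinder at (-2, 9.5) does not reach this height (z outside [9, 20]); the cube at (5, 0.5) is not intersected at this z (z outside [10.5, 28]); Taking the union: the 2 present regions are separate (no shared area or edge), so areas and boundary lengths simply add and each stays a separate island — area = 63.00 mm²; (rotated 10° about Z; rotation is an isometry so areas/perimeters/island counts are preserved). Overall, the cross-section has 2 separate islands. Net area = 63.00 mm².

63.00 mm²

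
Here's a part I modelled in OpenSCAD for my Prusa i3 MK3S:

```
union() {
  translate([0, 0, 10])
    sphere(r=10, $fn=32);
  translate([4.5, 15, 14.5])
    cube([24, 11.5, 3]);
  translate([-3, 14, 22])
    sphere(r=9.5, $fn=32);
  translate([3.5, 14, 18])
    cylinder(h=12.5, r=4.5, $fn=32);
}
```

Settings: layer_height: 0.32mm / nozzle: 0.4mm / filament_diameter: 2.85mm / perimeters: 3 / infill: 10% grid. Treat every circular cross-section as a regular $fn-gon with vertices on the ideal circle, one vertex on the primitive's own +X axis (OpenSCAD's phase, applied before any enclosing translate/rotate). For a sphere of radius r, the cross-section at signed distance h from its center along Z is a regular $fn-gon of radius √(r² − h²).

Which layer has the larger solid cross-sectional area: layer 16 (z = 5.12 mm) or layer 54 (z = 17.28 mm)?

Layer 16 (z = 5.12): the r=10 sphere slices to a regular 32-gon of circumradius 8.728 (√(r²−h²) with h=4.88 from center) (area = (32/2)·8.728²·sin(360°/32) = 237.81 mm²); the cube at (4.5, 15) is not intersected at this z (z outside [14.5, 17.5]); the sphere at (-3, 14) is absent (|z−center|=16.880 > r=9.5); the cylinder at (3.5, 14) is absent (z outside [18, 30.5]); Merging all regions: only the r=10 sphere is present, so the union is just that shape — area = 237.81 mm². So its area = 237.81 mm². Layer 54 (z = 17.28): the sphere: section is a regular 32-gon, circumradius = √(r²−h²) = √(10²−7.28²) = 6.856 (area = (32/2)·6.856²·sin(360°/32) = 146.71 mm²); the cube at (4.5, 15) is present — its section is the full 24×11.5 rectangle (area 276.00 mm²); the r=9.5 sphere at (-3, 14) slices to a regular 32-gon of circumradius 8.244 (√(r²−h²) with h=4.72 from center) (area = (32/2)·8.244²·sin(360°/32) = 212.17 mm²); the cylinder at (3.5, 14) does not reach this height (z outside [18, 30.5]); Taking the union: the regions partially overlap — summed areas 634.88 mm² minus the doubly-counted overlap 3.20 mm² gives 631.68 mm² — area = 631.68 mm². So its area = 631.68 mm². Layer 54 is larger (631.68 vs 237.81 mm²).

layer 54 (z = 17.28 mm)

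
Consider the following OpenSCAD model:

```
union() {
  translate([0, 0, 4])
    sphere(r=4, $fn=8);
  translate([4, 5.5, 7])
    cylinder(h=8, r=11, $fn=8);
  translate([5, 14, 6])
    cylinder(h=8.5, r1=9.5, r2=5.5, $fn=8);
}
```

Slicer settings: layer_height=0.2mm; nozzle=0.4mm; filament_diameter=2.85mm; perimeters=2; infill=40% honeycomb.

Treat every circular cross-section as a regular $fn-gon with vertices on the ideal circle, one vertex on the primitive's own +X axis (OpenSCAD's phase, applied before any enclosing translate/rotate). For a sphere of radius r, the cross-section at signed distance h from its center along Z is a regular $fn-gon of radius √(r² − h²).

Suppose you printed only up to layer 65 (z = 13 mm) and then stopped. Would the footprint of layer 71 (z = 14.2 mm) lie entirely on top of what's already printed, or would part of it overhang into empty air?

Compare the two slices. At z = 13: the sphere is not intersected at this z (|z−center|=9.000 > r=4); the cylinder at (4, 5.5): section is a regular 8-gon, circumradius r=11 (area = (8/2)·11.000²·sin(360°/8) = 342.24 mm²); the cone at (5, 14): at t=0.824 of its height the radius interpolates to r₁+(r₂−r₁)t = 6.206, giving a regular 8-gon of that circumradius (area = (8/2)·6.206²·sin(360°/8) = 108.93 mm²); Taking the union: the regions partially overlap — summed areas 451.17 mm² minus the doubly-counted overlap 69.14 mm² gives 382.03 mm² — area = 382.03 mm². At z = 14.2: the sphere is absent (|z−center|=10.200 > r=4); the cylinder at (4, 5.5): section is a regular 8-gon, circumradius r=11 (area = (8/2)·11.000²·sin(360°/8) = 342.24 mm²); the cone at (5, 14): at t=0.965 of its height the radius interpolates to r₁+(r₂−r₁)t = 5.641, giving a regular 8-gon of that circumradius (area = (8/2)·5.641²·sin(360°/8) = 90.01 mm²); Merging all regions: the regions partially overlap — summed areas 432.25 mm² minus the doubly-counted overlap 59.54 mm² gives 372.71 mm² — area = 372.71 mm². Checking containment: the cross-section at z = 14.2 is a subset of the cross-section at z = 13.

entirely on top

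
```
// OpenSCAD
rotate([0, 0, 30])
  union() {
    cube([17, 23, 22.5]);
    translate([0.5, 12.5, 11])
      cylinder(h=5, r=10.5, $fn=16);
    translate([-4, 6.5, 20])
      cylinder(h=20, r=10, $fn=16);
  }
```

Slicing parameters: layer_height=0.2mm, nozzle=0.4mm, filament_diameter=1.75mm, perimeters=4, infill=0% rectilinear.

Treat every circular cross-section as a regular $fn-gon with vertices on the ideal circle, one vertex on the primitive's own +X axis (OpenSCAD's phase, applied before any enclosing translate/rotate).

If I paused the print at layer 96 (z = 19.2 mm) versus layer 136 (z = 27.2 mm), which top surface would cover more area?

layer 96 (z = 19.2 mm)

Layer 96 (z = 19.2): the 17×23 cube contributes its full rectangle (area 391.00 mm²); the cylinder at (0.5, 12.5) does not reach this height (z outside [11, 16]); the cylinder at (-4, 6.5) is not intersected at this z (z outside [20, 40]); Taking the union: only the 17×23 cube is present, so the union is just that shape — area = 391.00 mm²; (whole slice rotated 30° about Z — lengths, areas and connectivity unchanged). So its area = 391.00 mm². Layer 136 (z = 27.2): the cube does not reach this height (z outside [0, 22.5]); the cylinder at (0.5, 12.5) does not reach this height (z outside [11, 16]); the r=10 cylinder at (-4, 6.5) gives a regular 16-gon of circumradius 10 (constant along its height) (area = (16/2)·10.000²·sin(360°/16) = 306.15 mm²); Combining (union): only the r=10 cylinder at (-4, 6.5) is present, so the union is just that shape — area = 306.15 mm²; (rotated 30° about Z; rotation is an isometry so areas/perimeters/island counts are preserved). So its area = 306.15 mm². Layer 96 is larger (391.00 vs 306.15 mm²).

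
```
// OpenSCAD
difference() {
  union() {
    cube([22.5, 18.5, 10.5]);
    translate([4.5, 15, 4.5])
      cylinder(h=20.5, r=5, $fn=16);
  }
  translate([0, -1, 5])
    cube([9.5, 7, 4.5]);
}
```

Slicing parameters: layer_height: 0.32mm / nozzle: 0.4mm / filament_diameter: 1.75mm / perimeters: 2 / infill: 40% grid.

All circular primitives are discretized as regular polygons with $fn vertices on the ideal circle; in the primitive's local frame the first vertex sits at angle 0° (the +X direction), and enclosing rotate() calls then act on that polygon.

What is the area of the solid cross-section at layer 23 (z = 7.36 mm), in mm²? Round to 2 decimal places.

367.34 mm²

At z = 7.36 mm: the cube is present — its section is the full 22.5×18.5 rectangle (area 416.25 mm²); the r=5 cylinder at (4.5, 15) contributes a regular 16-gon of circumradius 5 (area = (16/2)·5.000²·sin(360°/16) = 76.54 mm²); Combining (union): the regions partially overlap — summed areas 492.79 mm² minus the doubly-counted overlap 68.44 mm² gives 424.34 mm² — area = 424.34 mm²; the 9.5×7 cube at (0, -1) contributes its full rectangle (area 66.50 mm²); After the difference (first − rest): starting from that combined region (424.34 mm²), the 9.5×7 cube at (0, -1) partially overlaps it — only the 57.00 mm² overlap (of its 66.50 mm²) is removed, clipping the outline — area = 367.34 mm². Overall, the cross-section is a single solid region. Net area = 367.34 mm².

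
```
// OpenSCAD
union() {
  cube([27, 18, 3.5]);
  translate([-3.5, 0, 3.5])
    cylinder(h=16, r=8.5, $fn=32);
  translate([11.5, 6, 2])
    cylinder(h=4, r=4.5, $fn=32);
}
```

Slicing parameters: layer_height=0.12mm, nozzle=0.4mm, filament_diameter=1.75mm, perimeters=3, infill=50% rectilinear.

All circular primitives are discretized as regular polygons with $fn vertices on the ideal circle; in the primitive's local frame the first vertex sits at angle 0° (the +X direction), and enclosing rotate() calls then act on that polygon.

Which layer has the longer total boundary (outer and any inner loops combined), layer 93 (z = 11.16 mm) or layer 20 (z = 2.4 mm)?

layer 20 (z = 2.4 mm)

Layer 93 (z = 11.16): the cube does not reach this height (z outside [0, 3.5]); the r=8.5 cylinder at (-3.5, 0) gives a regular 32-gon of circumradius 8.5 (constant along its height) (perimeter = 2·32·8.500·sin(180°/32) = 53.32 mm); the cylinder at (11.5, 6) is not intersected at this z (z outside [2, 6]); Merging all regions: only the r=8.5 cylinder at (-3.5, 0) is present, so the union is just that shape — boundary = 53.32 mm. So its perimeter = 53.32 mm. Layer 20 (z = 2.4): the cube is present — its section is the full 27×18 rectangle (perimeter 90.00 mm); the cylinder at (-3.5, 0) is not intersected at this z (z outside [3.5, 19.5]); the r=4.5 cylinder at (11.5, 6) gives a regular 32-gon of circumradius 4.5 (constant along its height) (perimeter = 2·32·4.500·sin(180°/32) = 28.23 mm); Merging all regions: the r=4.5 cylinder at (11.5, 6) lies entirely inside the 27×18 cube, so the union is just the 27×18 cube — boundary = 90.00 mm. So its perimeter = 90.00 mm. Layer 20 is larger (90.00 vs 53.32 mm).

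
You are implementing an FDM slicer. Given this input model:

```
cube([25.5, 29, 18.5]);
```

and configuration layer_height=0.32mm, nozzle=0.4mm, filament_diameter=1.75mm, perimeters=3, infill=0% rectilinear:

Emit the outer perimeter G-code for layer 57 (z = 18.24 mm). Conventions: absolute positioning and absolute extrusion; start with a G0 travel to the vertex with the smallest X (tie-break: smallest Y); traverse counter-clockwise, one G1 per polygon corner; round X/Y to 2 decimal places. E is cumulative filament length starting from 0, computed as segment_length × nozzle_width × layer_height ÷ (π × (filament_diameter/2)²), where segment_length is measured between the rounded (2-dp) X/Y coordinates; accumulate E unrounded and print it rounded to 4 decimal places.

At z = 18.24 mm: the cube (footprint 25.5×29) is included at this height. The outline is a single polygon with 4 vertices. Extrusion per mm of travel: 0.4 × 0.32 / (π × 0.875²) = 0.053216. Accumulating E over each segment gives final E = 5.8006.

G0 X0.00 Y0.00 Z18.24
G1 X25.50 Y0.00 E1.3570
G1 X25.50 Y29.00 E2.9003
G1 X0.00 Y29.00 E4.2573
G1 X0.00 Y0.00 E5.8006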